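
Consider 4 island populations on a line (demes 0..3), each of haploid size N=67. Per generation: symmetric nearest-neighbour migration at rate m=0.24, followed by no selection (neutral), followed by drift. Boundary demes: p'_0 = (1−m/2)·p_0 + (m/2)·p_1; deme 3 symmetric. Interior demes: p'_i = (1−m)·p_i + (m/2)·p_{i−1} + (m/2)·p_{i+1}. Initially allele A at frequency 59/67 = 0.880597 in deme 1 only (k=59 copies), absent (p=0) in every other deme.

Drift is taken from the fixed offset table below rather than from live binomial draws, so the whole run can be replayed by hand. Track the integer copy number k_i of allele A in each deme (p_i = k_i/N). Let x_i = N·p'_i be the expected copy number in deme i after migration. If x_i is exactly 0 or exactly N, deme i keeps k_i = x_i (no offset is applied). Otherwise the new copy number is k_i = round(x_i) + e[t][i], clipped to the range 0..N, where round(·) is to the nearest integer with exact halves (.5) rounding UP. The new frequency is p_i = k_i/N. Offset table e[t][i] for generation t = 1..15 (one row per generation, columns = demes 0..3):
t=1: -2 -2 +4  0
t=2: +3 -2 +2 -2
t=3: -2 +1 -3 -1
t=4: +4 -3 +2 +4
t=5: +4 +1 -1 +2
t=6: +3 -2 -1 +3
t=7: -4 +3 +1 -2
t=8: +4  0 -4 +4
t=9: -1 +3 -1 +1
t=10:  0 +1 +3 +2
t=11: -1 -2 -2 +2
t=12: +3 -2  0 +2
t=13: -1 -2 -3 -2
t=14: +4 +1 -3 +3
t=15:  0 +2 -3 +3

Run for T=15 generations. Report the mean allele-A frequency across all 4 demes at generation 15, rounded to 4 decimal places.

t=0: k=[0 59 0 0]
t=1: x=[7.0800 44.8400 7.0800 0.0000] k=[5 43 11 0]
t=2: x=[9.5600 34.6000 13.5200 1.3200] k=[13 33 16 0]
t=3: x=[15.4000 28.5600 16.1200 1.9200] k=[13 30 13 1]
t=4: x=[15.0400 25.9200 13.6000 2.4400] k=[19 23 16 6]
t=5: x=[19.4800 21.6800 15.6400 7.2000] k=[23 23 15 9]
t=6: x=[23.0000 22.0400 15.2400 9.7200] k=[26 20 14 13]
t=7: x=[25.2800 20.0000 14.6000 13.1200] k=[21 23 16 11]
t=8: x=[21.2400 21.9200 16.2400 11.6000] k=[25 22 12 16]
t=9: x=[24.6400 21.1600 13.6800 15.5200] k=[24 24 13 17]
t=10: x=[24.0000 22.6800 14.8000 16.5200] k=[24 24 18 19]
t=11: x=[24.0000 23.2800 18.8400 18.8800] k=[23 21 17 21]
t=12: x=[22.7600 20.7600 17.9600 20.5200] k=[26 19 18 23]
t=13: x=[25.1600 19.7200 18.7200 22.4000] k=[24 18 16 20]
t=14: x=[23.2800 18.4800 16.7200 19.5200] k=[27 19 14 23]
t=15: x=[26.0400 19.3600 15.6800 21.9200] k=[26 21 13 25]

0.3172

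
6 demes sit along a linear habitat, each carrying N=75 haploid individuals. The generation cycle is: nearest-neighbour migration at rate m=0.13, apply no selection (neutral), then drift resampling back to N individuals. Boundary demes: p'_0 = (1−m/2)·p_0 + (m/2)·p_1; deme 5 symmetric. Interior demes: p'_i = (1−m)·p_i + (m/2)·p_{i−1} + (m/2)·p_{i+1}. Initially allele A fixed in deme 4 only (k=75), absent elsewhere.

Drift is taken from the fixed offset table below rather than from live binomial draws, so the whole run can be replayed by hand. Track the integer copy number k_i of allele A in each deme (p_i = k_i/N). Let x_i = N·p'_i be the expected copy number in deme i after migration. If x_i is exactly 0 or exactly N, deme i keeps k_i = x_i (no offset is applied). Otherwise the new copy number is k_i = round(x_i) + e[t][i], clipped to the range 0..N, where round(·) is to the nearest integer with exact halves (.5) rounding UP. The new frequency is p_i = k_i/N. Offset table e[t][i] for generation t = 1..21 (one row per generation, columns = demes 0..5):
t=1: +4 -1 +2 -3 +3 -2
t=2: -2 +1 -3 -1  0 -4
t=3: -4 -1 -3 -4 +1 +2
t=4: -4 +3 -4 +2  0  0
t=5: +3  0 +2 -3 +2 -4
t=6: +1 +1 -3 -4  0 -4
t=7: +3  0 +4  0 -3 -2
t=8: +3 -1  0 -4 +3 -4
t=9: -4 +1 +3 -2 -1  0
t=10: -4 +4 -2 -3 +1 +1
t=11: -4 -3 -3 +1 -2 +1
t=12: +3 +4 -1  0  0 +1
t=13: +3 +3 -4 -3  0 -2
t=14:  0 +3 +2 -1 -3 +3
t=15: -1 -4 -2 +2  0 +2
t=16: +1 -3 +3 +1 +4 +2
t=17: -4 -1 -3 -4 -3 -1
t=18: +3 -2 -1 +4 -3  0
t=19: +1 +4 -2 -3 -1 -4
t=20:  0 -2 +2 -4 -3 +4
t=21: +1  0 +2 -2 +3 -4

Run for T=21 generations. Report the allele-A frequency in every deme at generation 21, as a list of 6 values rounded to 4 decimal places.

[0.0933, 0.0267, 0.0667, 0.0000, 0.1333, 0.1733]

t=0: k=[0 0 0 0 75 0]
t=1: x=[0.0000 0.0000 0.0000 4.8750 65.2500 4.8750] k=[0 0 0 2 68 3]
t=2: x=[0.0000 0.0000 0.1300 6.1600 59.4850 7.2250] k=[0 0 0 5 59 3]
t=3: x=[0.0000 0.0000 0.3250 8.1850 51.8500 6.6400] k=[0 0 0 4 53 9]
t=4: x=[0.0000 0.0000 0.2600 6.9250 46.9550 11.8600] k=[0 0 0 9 47 12]
t=5: x=[0.0000 0.0000 0.5850 10.8850 42.2550 14.2750] k=[0 0 3 8 44 10]
t=6: x=[0.0000 0.1950 3.1300 10.0150 39.4500 12.2100] k=[0 1 0 6 39 8]
t=7: x=[0.0650 0.8700 0.4550 7.7550 34.8400 10.0150] k=[3 1 4 8 32 8]
t=8: x=[2.8700 1.3250 4.0650 9.3000 28.8800 9.5600] k=[6 0 4 5 32 6]
t=9: x=[5.6100 0.6500 3.8050 6.6900 28.5550 7.6900] k=[2 2 7 5 28 8]
t=10: x=[2.0000 2.3250 6.5450 6.6250 25.2050 9.3000] k=[0 6 5 4 26 10]
t=11: x=[0.3900 5.5450 5.0000 5.4950 23.5300 11.0400] k=[0 3 2 6 22 12]
t=12: x=[0.1950 2.7400 2.3250 6.7800 20.3100 12.6500] k=[3 7 1 7 20 14]
t=13: x=[3.2600 6.3500 1.7800 7.4550 18.7650 14.3900] k=[6 9 0 4 19 12]
t=14: x=[6.1950 8.2200 0.8450 4.7150 17.5700 12.4550] k=[6 11 3 4 15 15]
t=15: x=[6.3250 10.1550 3.5850 4.6500 14.2850 15.0000] k=[5 6 2 7 14 17]
t=16: x=[5.0650 5.6750 2.5850 7.1300 13.7400 16.8050] k=[6 3 6 8 18 19]
t=17: x=[5.8050 3.3900 5.9350 8.5200 17.4150 18.9350] k=[2 2 3 5 14 18]
t=18: x=[2.0000 2.0650 3.0650 5.4550 13.6750 17.7400] k=[5 0 2 9 11 18]
t=19: x=[4.6750 0.4550 2.3250 8.6750 11.3250 17.5450] k=[6 4 0 6 10 14]
t=20: x=[5.8700 3.8700 0.6500 5.8700 10.0000 13.7400] k=[6 2 3 2 7 18]
t=21: x=[5.7400 2.3250 2.8700 2.3900 7.3900 17.2850] k=[7 2 5 0 10 13]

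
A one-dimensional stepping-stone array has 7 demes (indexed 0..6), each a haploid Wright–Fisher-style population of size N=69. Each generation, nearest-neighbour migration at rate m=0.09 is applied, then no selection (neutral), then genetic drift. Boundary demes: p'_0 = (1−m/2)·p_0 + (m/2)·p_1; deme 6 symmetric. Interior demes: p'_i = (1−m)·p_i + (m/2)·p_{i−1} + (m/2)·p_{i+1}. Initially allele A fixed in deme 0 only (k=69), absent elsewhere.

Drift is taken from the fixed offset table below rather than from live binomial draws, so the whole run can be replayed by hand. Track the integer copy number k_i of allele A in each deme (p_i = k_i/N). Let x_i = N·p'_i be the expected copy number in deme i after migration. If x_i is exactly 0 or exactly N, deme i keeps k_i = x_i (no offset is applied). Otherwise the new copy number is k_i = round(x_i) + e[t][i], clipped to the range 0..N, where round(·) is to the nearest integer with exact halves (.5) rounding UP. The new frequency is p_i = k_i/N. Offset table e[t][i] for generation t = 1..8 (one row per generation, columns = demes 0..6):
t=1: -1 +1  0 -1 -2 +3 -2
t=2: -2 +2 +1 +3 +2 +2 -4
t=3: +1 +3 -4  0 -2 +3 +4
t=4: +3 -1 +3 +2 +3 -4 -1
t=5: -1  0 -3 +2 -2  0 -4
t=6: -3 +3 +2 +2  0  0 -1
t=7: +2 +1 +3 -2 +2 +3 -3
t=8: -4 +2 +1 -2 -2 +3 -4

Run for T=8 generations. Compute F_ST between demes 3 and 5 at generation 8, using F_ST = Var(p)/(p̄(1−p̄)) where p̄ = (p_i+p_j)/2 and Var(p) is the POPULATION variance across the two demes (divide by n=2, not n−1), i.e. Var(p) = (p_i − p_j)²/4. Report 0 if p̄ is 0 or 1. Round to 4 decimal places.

0.0222

t=0: k=[69 0 0 0 0 0 0]
t=1: x=[65.8950 3.1050 0.0000 0.0000 0.0000 0.0000 0.0000] k=[65 4 0 0 0 0 0]
t=2: x=[62.2550 6.5650 0.1800 0.0000 0.0000 0.0000 0.0000] k=[60 9 1 0 0 0 0]
t=3: x=[57.7050 10.9350 1.3150 0.0450 0.0000 0.0000 0.0000] k=[59 14 0 0 0 0 0]
t=4: x=[56.9750 15.3950 0.6300 0.0000 0.0000 0.0000 0.0000] k=[60 14 4 0 0 0 0]
t=5: x=[57.9300 15.6200 4.2700 0.1800 0.0000 0.0000 0.0000] k=[57 16 1 2 0 0 0]
t=6: x=[55.1550 17.1700 1.7200 1.8650 0.0900 0.0000 0.0000] k=[52 20 4 4 0 0 0]
t=7: x=[50.5600 20.7200 4.7200 3.8200 0.1800 0.0000 0.0000] k=[53 22 8 2 2 0 0]
t=8: x=[51.6050 22.7650 8.3600 2.2700 1.9100 0.0900 0.0000] k=[48 25 9 0 0 3 0]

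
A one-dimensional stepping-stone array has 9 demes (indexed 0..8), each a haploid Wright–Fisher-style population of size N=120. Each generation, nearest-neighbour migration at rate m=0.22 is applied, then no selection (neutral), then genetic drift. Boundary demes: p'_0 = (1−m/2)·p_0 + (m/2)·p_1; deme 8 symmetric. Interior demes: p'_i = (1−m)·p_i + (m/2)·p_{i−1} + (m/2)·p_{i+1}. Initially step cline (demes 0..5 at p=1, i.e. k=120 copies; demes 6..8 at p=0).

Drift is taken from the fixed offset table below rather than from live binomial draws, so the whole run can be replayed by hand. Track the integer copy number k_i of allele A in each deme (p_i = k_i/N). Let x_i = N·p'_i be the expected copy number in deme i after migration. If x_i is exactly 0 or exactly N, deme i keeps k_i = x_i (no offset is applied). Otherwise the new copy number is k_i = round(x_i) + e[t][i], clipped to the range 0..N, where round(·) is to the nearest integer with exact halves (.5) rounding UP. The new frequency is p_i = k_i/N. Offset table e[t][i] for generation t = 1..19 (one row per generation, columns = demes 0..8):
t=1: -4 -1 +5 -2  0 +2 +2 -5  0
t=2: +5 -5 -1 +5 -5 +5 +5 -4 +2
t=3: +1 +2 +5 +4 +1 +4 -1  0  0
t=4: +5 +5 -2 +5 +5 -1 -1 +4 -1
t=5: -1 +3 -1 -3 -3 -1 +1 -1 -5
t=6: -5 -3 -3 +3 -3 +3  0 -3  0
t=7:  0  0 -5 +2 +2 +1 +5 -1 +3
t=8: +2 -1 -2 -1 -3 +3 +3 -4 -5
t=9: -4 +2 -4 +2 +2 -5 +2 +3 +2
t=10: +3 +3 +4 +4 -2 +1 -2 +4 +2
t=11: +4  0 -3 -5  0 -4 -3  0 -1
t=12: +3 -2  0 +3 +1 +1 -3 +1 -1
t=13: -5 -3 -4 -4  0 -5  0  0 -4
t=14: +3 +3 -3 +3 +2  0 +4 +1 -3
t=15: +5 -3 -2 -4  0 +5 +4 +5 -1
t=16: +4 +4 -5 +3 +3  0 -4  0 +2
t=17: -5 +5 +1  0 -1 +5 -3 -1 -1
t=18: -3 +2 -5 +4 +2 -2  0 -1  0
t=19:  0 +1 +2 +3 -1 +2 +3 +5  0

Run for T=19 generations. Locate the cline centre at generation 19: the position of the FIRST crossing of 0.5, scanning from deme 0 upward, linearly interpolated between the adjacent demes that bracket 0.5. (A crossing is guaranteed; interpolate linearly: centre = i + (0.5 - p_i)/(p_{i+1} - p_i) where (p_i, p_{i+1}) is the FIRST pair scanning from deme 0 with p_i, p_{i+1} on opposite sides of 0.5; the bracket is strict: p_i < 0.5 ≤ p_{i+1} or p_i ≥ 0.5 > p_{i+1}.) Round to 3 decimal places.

5.833

t=0: k=[120 120 120 120 120 120 0 0 0]
t=1: x=[120.0000 120.0000 120.0000 120.0000 120.0000 106.8000 13.2000 0.0000 0.0000] k=[120 120 120 120 120 109 15 0 0]
t=2: x=[120.0000 120.0000 120.0000 120.0000 118.7900 99.8700 23.6900 1.6500 0.0000] k=[120 120 120 120 114 105 29 0 0]
t=3: x=[120.0000 120.0000 120.0000 119.3400 113.6700 97.6300 34.1700 3.1900 0.0000] k=[120 120 120 120 115 102 33 3 0]
t=4: x=[120.0000 120.0000 120.0000 119.4500 114.1200 95.8400 37.2900 5.9700 0.3300] k=[120 120 120 120 119 95 36 10 0]
t=5: x=[120.0000 120.0000 120.0000 119.8900 116.4700 91.1500 39.6300 11.7600 1.1000] k=[120 120 120 117 113 90 41 11 0]
t=6: x=[120.0000 120.0000 119.6700 116.8900 110.9100 87.1400 43.0900 13.0900 1.2100] k=[120 120 117 120 108 90 43 10 1]
t=7: x=[120.0000 119.6700 117.6600 118.3500 107.3400 86.8100 44.5400 12.6400 1.9900] k=[120 120 113 120 109 88 50 12 5]
t=8: x=[120.0000 119.2300 114.5400 118.0200 107.9000 86.1300 50.0000 15.4100 5.7700] k=[120 118 113 117 105 89 53 11 1]
t=9: x=[119.7800 117.6700 113.9900 115.2400 104.5600 86.8000 52.3400 14.5200 2.1000] k=[116 120 110 117 107 82 54 18 4]
t=10: x=[116.4400 118.4600 111.8700 115.1300 105.3500 81.6700 53.1200 20.4200 5.5400] k=[119 120 116 119 103 83 51 24 8]
t=11: x=[119.1100 119.4500 116.7700 116.9100 102.5600 81.6800 51.5500 25.2100 9.7600] k=[120 119 114 112 103 78 49 25 9]
t=12: x=[119.8900 118.5600 114.3300 111.2300 101.2400 77.5600 49.5500 25.8800 10.7600] k=[120 117 114 114 102 79 47 27 10]
t=13: x=[119.6700 117.0000 114.3300 112.6800 100.7900 78.0100 48.3200 27.3300 11.8700] k=[115 114 110 109 101 73 48 27 8]
t=14: x=[114.8900 113.6700 110.3300 108.2300 98.8000 73.3300 48.4400 27.2200 10.0900] k=[118 117 107 111 101 73 52 28 7]
t=15: x=[117.8900 116.0100 108.5400 109.4600 99.0200 73.7700 51.6700 28.3300 9.3100] k=[120 113 107 105 99 79 56 33 8]
t=16: x=[119.2300 113.1100 107.4400 104.5600 97.4600 78.6700 56.0000 32.7800 10.7500] k=[120 117 102 108 100 79 52 33 13]
t=17: x=[119.6700 115.6800 104.3100 106.4600 98.5700 78.3400 52.8800 32.8900 15.2000] k=[115 120 105 106 98 83 50 32 14]
t=18: x=[115.5500 117.8000 106.7600 105.0100 97.2300 81.0200 51.6500 32.0000 15.9800] k=[113 120 102 109 99 79 52 31 16]
t=19: x=[113.7700 117.2500 104.7500 107.1300 97.9000 78.2300 52.6600 31.6600 17.6500] k=[114 118 107 110 97 80 56 37 18]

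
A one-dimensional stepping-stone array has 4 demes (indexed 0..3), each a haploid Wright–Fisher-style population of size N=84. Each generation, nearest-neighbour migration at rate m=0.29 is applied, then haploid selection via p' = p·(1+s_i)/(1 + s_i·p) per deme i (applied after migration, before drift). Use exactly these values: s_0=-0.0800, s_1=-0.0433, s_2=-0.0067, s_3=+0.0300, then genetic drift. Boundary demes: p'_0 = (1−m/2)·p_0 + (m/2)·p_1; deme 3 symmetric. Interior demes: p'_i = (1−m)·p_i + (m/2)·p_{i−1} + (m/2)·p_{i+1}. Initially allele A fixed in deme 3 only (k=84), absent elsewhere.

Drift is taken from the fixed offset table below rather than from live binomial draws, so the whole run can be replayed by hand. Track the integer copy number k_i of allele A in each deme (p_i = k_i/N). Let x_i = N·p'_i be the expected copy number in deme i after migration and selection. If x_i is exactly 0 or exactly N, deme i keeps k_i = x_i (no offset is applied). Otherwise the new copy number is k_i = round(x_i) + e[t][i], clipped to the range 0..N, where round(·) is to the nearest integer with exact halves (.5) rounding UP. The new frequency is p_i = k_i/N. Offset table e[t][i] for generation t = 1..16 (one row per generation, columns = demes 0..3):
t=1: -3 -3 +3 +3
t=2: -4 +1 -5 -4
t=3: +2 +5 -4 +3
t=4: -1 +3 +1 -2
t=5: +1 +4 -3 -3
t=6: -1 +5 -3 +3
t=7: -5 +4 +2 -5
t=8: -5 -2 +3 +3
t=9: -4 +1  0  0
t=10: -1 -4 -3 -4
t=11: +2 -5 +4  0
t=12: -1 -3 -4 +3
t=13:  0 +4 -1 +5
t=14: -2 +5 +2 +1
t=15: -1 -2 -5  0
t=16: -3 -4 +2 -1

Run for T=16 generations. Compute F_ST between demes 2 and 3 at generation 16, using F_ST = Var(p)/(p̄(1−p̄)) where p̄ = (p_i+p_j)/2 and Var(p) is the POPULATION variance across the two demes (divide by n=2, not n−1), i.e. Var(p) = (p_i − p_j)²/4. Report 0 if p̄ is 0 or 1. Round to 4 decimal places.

0.0195

t=0: k=[0 0 0 84]
t=1: x=[0.0000 0.0000 12.1102 72.1246] k=[0 0 15 75]
t=2: x=[0.0000 2.0832 21.4176 66.7094] k=[0 3 16 63]
t=3: x=[0.4004 4.2671 20.8245 56.7322] k=[2 9 17 60]
t=4: x=[2.7818 8.7905 21.9658 54.3346] k=[2 12 23 52]
t=5: x=[3.1845 11.6923 25.4905 48.4026] k=[4 16 22 45]
t=6: x=[5.3098 14.5887 24.3486 42.2857] k=[4 20 21 45]
t=7: x=[5.8496 17.2113 24.2190 42.1407] k=[1 21 26 37]
t=8: x=[3.6014 18.1864 26.7473 36.0118] k=[0 16 30 39]
t=9: x=[2.1391 15.1525 29.1469 38.3101] k=[0 16 29 38]
t=10: x=[2.1391 15.0115 28.2937 37.3069] k=[1 11 25 33]
t=11: x=[2.2593 11.1451 24.0145 32.4265] k=[4 6 28 32]
t=12: x=[3.9630 8.5539 25.2711 32.0035] k=[3 6 21 35]
t=13: x=[3.1706 7.4345 20.7498 33.5639] k=[3 11 20 39]
t=14: x=[3.8424 10.7240 21.3428 36.8553] k=[2 16 23 38]
t=15: x=[3.7219 14.4477 24.0445 36.4336] k=[3 12 19 36]
t=16: x=[3.9769 11.2710 20.3462 34.1323] k=[1 7 22 33]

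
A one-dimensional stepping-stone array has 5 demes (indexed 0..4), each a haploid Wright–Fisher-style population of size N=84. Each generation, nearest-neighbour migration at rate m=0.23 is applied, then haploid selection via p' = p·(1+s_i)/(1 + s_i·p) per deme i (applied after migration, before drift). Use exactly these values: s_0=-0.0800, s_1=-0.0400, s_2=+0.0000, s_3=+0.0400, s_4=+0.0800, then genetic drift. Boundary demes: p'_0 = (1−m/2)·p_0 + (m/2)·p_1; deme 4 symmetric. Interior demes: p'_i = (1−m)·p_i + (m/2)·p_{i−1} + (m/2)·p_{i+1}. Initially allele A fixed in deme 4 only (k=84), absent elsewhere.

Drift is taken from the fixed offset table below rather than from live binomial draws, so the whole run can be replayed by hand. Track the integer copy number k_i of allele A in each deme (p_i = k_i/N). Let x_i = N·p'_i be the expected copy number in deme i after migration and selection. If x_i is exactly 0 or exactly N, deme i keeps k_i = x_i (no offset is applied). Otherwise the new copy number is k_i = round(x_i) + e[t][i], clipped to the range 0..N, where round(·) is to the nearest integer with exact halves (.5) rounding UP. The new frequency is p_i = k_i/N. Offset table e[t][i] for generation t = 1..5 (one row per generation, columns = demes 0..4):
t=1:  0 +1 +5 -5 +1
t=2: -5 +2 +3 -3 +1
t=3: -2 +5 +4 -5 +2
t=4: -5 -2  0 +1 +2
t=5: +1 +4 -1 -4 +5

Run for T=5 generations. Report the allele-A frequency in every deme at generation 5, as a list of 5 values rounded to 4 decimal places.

t=0: k=[0 0 0 0 84]
t=1: x=[0.0000 0.0000 0.0000 10.0004 74.9787] k=[0 0 0 5 76]
t=2: x=[0.0000 0.0000 0.5750 13.0156 68.8160] k=[0 0 4 10 70]
t=3: x=[0.0000 0.4417 4.2300 16.7293 64.2848] k=[0 5 8 12 66]
t=4: x=[0.5293 4.5896 8.1150 18.3053 61.0943] k=[0 3 8 19 63]
t=5: x=[0.3175 3.1056 8.6900 23.4522 59.3028] k=[1 7 8 19 64]

[0.0119, 0.0833, 0.0952, 0.2262, 0.7619]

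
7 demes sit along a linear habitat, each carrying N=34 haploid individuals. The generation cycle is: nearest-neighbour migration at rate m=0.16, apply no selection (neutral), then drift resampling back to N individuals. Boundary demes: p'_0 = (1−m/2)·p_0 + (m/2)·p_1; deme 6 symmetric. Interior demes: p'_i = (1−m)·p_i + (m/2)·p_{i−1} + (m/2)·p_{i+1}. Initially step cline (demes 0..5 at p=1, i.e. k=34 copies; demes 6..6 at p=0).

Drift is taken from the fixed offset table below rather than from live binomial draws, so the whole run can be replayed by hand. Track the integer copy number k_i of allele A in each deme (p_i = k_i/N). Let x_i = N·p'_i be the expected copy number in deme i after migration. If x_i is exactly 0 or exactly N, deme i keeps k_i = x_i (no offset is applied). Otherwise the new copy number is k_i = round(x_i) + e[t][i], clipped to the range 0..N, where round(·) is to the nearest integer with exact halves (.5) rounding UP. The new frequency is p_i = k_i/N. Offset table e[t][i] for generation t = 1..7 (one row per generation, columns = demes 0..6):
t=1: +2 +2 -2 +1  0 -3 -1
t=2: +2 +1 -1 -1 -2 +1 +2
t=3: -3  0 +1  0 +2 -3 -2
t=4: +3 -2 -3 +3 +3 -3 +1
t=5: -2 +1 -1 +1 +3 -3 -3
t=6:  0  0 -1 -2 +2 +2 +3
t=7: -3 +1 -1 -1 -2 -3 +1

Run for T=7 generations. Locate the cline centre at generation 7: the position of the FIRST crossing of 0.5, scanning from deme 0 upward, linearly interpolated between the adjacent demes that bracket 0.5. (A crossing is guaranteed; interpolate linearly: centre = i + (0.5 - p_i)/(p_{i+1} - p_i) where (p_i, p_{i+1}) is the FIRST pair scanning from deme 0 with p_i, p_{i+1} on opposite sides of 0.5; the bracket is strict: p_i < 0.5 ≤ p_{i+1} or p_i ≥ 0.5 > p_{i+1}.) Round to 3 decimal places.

t=0: k=[34 34 34 34 34 34 0]
t=1: x=[34.0000 34.0000 34.0000 34.0000 34.0000 31.2800 2.7200] k=[34 34 34 34 34 28 2]
t=2: x=[34.0000 34.0000 34.0000 34.0000 33.5200 26.4000 4.0800] k=[34 34 34 34 32 27 6]
t=3: x=[34.0000 34.0000 34.0000 33.8400 31.7600 25.7200 7.6800] k=[34 34 34 34 34 23 6]
t=4: x=[34.0000 34.0000 34.0000 34.0000 33.1200 22.5200 7.3600] k=[34 34 34 34 34 20 8]
t=5: x=[34.0000 34.0000 34.0000 34.0000 32.8800 20.1600 8.9600] k=[34 34 34 34 34 17 6]
t=6: x=[34.0000 34.0000 34.0000 34.0000 32.6400 17.4800 6.8800] k=[34 34 34 34 34 19 10]
t=7: x=[34.0000 34.0000 34.0000 34.0000 32.8000 19.4800 10.7200] k=[34 34 34 34 31 16 12]

4.933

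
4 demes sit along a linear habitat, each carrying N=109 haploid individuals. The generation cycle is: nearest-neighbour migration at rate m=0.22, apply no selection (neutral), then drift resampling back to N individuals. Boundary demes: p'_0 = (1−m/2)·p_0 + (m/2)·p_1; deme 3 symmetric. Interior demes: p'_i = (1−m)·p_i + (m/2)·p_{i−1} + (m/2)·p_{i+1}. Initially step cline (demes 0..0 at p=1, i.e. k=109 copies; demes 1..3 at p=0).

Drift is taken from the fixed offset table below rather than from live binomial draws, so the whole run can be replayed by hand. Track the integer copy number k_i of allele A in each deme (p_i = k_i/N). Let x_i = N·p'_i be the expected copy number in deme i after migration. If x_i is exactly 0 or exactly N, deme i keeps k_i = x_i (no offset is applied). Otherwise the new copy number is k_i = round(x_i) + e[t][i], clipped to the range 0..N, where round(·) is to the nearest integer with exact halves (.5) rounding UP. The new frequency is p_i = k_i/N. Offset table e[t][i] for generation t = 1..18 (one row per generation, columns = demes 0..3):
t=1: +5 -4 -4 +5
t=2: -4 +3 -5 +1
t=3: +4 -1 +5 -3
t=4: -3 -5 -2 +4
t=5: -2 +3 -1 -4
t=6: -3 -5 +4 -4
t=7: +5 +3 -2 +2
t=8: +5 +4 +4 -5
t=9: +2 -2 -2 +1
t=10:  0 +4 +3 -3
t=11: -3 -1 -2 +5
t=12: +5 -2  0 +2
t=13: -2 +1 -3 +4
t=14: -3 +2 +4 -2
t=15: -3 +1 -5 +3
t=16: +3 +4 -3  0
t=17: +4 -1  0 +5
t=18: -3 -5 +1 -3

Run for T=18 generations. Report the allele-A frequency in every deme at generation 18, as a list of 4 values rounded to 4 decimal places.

t=0: k=[109 0 0 0]
t=1: x=[97.0100 11.9900 0.0000 0.0000] k=[102 8 0 0]
t=2: x=[91.6600 17.4600 0.8800 0.0000] k=[88 20 0 0]
t=3: x=[80.5200 25.2800 2.2000 0.0000] k=[85 24 7 0]
t=4: x=[78.2900 28.8400 8.1000 0.7700] k=[75 24 6 5]
t=5: x=[69.3900 27.6300 7.8700 5.1100] k=[67 31 7 1]
t=6: x=[63.0400 32.3200 8.9800 1.6600] k=[60 27 13 0]
t=7: x=[56.3700 29.0900 13.1100 1.4300] k=[61 32 11 3]
t=8: x=[57.8100 32.8800 12.4300 3.8800] k=[63 37 16 0]
t=9: x=[60.1400 37.5500 16.5500 1.7600] k=[62 36 15 3]
t=10: x=[59.1400 36.5500 15.9900 4.3200] k=[59 41 19 1]
t=11: x=[57.0200 40.5600 19.4400 2.9800] k=[54 40 17 8]
t=12: x=[52.4600 39.0100 18.5400 8.9900] k=[57 37 19 11]
t=13: x=[54.8000 37.2200 20.1000 11.8800] k=[53 38 17 16]
t=14: x=[51.3500 37.3400 19.2000 16.1100] k=[48 39 23 14]
t=15: x=[47.0100 38.2300 23.7700 14.9900] k=[44 39 19 18]
t=16: x=[43.4500 37.3500 21.0900 18.1100] k=[46 41 18 18]
t=17: x=[45.4500 39.0200 20.5300 18.0000] k=[49 38 21 23]
t=18: x=[47.7900 37.3400 23.0900 22.7800] k=[45 32 24 20]

[0.4128, 0.2936, 0.2202, 0.1835]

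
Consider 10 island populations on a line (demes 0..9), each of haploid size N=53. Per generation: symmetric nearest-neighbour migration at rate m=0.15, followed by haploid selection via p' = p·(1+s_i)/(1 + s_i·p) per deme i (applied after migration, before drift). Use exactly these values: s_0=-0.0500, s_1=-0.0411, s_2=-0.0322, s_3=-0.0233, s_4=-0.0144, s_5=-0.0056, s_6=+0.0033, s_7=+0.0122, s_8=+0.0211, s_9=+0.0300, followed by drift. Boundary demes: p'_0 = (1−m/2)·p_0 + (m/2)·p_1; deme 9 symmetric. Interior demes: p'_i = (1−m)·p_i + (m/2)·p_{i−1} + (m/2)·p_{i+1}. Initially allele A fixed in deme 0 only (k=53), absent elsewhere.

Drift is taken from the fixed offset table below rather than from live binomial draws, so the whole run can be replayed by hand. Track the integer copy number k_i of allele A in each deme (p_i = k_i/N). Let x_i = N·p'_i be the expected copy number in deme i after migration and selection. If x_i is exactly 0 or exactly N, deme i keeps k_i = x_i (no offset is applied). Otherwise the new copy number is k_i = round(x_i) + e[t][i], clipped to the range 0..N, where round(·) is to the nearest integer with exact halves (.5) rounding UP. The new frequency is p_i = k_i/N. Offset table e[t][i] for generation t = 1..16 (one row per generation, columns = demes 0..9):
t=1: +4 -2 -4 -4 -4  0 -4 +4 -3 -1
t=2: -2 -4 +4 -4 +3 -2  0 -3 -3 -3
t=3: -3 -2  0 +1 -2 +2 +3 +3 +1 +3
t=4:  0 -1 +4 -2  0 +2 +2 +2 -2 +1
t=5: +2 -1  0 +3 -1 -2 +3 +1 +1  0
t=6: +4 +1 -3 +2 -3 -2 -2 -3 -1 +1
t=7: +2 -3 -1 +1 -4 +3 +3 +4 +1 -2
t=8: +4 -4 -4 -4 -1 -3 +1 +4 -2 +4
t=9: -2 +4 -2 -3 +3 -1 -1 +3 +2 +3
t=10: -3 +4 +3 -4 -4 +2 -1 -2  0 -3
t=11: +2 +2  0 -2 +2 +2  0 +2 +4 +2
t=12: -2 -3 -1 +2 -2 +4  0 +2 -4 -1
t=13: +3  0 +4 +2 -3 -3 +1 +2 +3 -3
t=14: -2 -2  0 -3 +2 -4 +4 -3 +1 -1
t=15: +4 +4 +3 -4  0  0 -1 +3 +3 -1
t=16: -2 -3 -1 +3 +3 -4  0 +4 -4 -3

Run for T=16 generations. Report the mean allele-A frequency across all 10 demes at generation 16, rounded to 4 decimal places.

0.1189

t=0: k=[53 0 0 0 0 0 0 0 0 0]
t=1: x=[48.8322 3.8234 0.0000 0.0000 0.0000 0.0000 0.0000 0.0000 0.0000 0.0000] k=[53 2 0 0 0 0 0 0 0 0]
t=2: x=[48.9889 5.4658 0.1452 0.0000 0.0000 0.0000 0.0000 0.0000 0.0000 0.0000] k=[47 1 4 0 0 0 0 0 0 0]
t=3: x=[43.1451 4.4992 3.3702 0.2930 0.0000 0.0000 0.0000 0.0000 0.0000 0.0000] k=[40 2 3 1 0 0 0 0 0 0]
t=4: x=[36.5743 4.7407 2.6902 1.0504 0.0739 0.0000 0.0000 0.0000 0.0000 0.0000] k=[37 4 7 0 0 0 0 0 0 0]
t=5: x=[33.9030 6.4582 6.0718 0.5129 0.0000 0.0000 0.0000 0.0000 0.0000 0.0000] k=[36 5 6 4 0 0 0 0 0 0]
t=6: x=[33.0409 7.1368 5.6087 3.7667 0.2957 0.0000 0.0000 0.0000 0.0000 0.0000] k=[37 8 3 6 0 0 0 0 0 0]
t=7: x=[34.2076 9.4692 3.4917 5.2131 0.4436 0.0000 0.0000 0.0000 0.0000 0.0000] k=[36 6 2 6 0 0 0 0 0 0]
t=8: x=[33.1169 7.6705 2.5203 5.1395 0.4436 0.0000 0.0000 0.0000 0.0000 0.0000] k=[37 4 0 1 0 0 0 0 0 0]
t=9: x=[33.9030 5.9497 0.3630 0.8305 0.0739 0.0000 0.0000 0.0000 0.0000 0.0000] k=[32 10 0 0 3 0 0 0 0 0]
t=10: x=[29.6824 10.5411 0.7262 0.2198 2.5150 0.2237 0.0000 0.0000 0.0000 0.0000] k=[27 15 4 0 0 2 0 0 0 0]
t=11: x=[25.4209 14.6264 4.3914 0.2930 0.1478 1.6908 0.1505 0.0000 0.0000 0.0000] k=[27 17 4 0 2 4 0 0 0 0]
t=12: x=[25.5707 16.2976 4.5374 0.4396 1.9723 3.5314 0.3010 0.0000 0.0000 0.0000] k=[24 13 4 2 0 8 0 0 0 0]
t=13: x=[22.5084 12.7394 4.3914 1.9551 0.7394 6.7668 0.6020 0.0000 0.0000 0.0000] k=[26 13 8 4 0 4 2 0 0 0]
t=14: x=[24.3486 13.1800 7.8535 3.9137 0.5915 3.5314 2.0064 0.1518 0.0000 0.0000] k=[22 11 8 1 3 0 6 0 0 0]
t=15: x=[20.5263 11.2242 7.4871 1.6372 2.5890 0.6713 5.1152 0.4554 0.0000 0.0000] k=[25 15 10 0 3 1 4 3 0 0]
t=16: x=[23.5769 14.9210 9.3699 0.9527 2.5890 1.3675 3.7114 2.8829 0.2297 0.0000] k=[22 12 8 4 6 0 4 7 0 0]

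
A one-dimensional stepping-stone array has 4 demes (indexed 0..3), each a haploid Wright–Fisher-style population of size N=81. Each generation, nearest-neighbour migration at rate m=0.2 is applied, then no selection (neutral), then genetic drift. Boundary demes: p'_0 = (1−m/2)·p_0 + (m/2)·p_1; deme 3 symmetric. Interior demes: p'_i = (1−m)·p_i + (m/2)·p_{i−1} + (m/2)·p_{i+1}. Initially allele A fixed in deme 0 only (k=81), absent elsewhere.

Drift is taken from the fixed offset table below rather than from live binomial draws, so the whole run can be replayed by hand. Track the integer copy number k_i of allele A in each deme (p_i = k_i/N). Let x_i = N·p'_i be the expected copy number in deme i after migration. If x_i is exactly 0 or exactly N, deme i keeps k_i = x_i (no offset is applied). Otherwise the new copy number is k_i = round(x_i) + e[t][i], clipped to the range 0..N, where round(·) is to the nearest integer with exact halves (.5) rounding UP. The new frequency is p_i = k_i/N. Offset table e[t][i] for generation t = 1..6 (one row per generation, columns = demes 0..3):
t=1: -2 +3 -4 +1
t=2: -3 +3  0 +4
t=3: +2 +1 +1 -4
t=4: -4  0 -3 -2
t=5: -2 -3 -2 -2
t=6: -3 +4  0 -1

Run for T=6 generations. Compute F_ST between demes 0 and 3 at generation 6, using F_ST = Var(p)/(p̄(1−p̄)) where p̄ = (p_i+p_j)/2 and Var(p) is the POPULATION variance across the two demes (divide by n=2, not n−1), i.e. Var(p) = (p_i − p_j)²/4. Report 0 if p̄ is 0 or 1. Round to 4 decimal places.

t=0: k=[81 0 0 0]
t=1: x=[72.9000 8.1000 0.0000 0.0000] k=[71 11 0 0]
t=2: x=[65.0000 15.9000 1.1000 0.0000] k=[62 19 1 0]
t=3: x=[57.7000 21.5000 2.7000 0.1000] k=[60 23 4 0]
t=4: x=[56.3000 24.8000 5.5000 0.4000] k=[52 25 3 0]
t=5: x=[49.3000 25.5000 4.9000 0.3000] k=[47 23 3 0]
t=6: x=[44.6000 23.4000 4.7000 0.3000] k=[42 27 5 0]

0.3500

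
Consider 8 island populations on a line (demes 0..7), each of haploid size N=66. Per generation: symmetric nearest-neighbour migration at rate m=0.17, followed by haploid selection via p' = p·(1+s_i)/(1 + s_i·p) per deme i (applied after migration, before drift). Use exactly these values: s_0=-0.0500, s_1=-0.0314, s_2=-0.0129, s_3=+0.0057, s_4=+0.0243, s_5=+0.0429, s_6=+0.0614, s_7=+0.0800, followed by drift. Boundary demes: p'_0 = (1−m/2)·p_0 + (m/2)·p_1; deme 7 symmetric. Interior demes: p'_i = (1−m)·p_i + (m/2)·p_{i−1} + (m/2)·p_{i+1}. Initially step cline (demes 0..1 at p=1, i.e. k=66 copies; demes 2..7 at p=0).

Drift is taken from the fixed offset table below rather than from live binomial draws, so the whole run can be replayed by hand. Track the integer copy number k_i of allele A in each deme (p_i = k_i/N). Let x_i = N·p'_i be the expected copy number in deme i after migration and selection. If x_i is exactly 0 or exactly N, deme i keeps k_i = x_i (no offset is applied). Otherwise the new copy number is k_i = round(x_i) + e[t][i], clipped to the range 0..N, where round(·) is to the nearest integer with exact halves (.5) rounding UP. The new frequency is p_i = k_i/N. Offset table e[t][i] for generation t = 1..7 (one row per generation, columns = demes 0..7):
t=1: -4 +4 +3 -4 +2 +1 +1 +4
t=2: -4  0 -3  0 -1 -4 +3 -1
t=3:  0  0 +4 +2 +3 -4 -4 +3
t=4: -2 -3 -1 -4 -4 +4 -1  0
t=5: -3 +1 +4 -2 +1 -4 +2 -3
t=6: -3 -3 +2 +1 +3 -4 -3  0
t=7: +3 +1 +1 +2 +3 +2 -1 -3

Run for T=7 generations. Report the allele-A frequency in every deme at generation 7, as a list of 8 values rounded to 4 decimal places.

[0.8030, 0.6515, 0.3788, 0.1061, 0.1061, 0.0303, 0.0000, 0.0000]

t=0: k=[66 66 0 0 0 0 0 0]
t=1: x=[66.0000 60.2241 5.5437 0.0000 0.0000 0.0000 0.0000 0.0000] k=[66 64 9 0 0 0 0 0]
t=2: x=[65.8211 59.3055 12.7757 0.7693 0.0000 0.0000 0.0000 0.0000] k=[62 59 10 1 0 0 0 0]
t=3: x=[61.5362 54.7964 13.2619 1.6893 0.0871 0.0000 0.0000 0.0000] k=[62 55 17 4 3 0 0 0]
t=4: x=[61.1808 52.0166 18.9491 5.0464 2.8958 0.2659 0.0000 0.0000] k=[59 49 18 1 0 4 0 0]
t=5: x=[57.7882 46.7833 19.0138 2.3730 0.4353 3.4550 0.3608 0.0000] k=[55 48 23 0 1 0 2 0]
t=6: x=[53.9066 46.0285 22.9752 2.0513 0.8499 0.2659 1.7592 0.1836] k=[51 43 25 3 4 0 0 0]
t=7: x=[49.6986 41.6619 24.4598 4.9811 3.6571 0.3545 0.0000 0.0000] k=[53 43 25 7 7 2 0 0]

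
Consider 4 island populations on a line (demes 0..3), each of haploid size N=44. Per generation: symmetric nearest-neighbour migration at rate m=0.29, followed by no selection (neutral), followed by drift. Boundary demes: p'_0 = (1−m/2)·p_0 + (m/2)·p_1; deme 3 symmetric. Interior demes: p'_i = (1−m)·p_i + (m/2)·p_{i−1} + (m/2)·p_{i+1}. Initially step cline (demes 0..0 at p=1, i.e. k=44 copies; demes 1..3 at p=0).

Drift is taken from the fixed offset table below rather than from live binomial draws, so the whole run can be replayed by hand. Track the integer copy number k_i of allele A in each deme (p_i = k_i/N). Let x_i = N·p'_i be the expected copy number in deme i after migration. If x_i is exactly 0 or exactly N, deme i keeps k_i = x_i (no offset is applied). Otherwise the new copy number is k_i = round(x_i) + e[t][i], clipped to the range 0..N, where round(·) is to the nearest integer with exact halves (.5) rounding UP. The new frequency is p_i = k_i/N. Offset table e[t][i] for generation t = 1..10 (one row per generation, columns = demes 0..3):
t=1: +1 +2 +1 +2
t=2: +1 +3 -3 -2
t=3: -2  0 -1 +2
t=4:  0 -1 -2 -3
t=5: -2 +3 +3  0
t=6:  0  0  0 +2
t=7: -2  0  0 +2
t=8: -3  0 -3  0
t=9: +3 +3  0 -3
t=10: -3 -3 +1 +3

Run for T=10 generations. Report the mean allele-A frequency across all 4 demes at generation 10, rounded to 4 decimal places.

0.2670

t=0: k=[44 0 0 0]
t=1: x=[37.6200 6.3800 0.0000 0.0000] k=[39 8 0 0]
t=2: x=[34.5050 11.3350 1.1600 0.0000] k=[36 14 0 0]
t=3: x=[32.8100 15.1600 2.0300 0.0000] k=[31 15 1 0]
t=4: x=[28.6800 15.2900 2.8850 0.1450] k=[29 14 1 0]
t=5: x=[26.8250 14.2900 2.7400 0.1450] k=[25 17 6 0]
t=6: x=[23.8400 16.5650 6.7250 0.8700] k=[24 17 7 3]
t=7: x=[22.9850 16.5650 7.8700 3.5800] k=[21 17 8 6]
t=8: x=[20.4200 16.2750 9.0150 6.2900] k=[17 16 6 6]
t=9: x=[16.8550 14.6950 7.4500 6.0000] k=[20 18 7 3]
t=10: x=[19.7100 16.6950 8.0150 3.5800] k=[17 14 9 7]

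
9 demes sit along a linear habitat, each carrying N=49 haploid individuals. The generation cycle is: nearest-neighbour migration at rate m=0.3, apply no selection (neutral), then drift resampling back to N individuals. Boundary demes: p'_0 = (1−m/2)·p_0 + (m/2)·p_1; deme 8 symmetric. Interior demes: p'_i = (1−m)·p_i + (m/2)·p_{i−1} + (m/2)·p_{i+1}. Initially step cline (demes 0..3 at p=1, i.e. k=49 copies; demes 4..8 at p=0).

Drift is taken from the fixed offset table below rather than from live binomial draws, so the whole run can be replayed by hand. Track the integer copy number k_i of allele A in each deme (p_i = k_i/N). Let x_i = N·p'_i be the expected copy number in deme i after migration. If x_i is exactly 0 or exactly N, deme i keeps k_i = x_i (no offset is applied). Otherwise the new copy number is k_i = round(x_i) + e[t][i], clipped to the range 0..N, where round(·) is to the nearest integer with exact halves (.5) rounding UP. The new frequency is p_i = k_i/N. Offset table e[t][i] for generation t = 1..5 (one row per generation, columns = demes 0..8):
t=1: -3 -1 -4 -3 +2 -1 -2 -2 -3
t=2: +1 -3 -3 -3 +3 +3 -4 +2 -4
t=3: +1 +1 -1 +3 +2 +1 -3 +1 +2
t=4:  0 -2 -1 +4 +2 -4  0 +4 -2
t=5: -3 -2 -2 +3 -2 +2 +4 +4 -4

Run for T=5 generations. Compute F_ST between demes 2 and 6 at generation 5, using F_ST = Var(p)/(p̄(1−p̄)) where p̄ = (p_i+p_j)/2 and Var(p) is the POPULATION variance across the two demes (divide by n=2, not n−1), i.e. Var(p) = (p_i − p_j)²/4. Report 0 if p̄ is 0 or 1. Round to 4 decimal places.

t=0: k=[49 49 49 49 0 0 0 0 0]
t=1: x=[49.0000 49.0000 49.0000 41.6500 7.3500 0.0000 0.0000 0.0000 0.0000] k=[49 49 49 39 9 0 0 0 0]
t=2: x=[49.0000 49.0000 47.5000 36.0000 12.1500 1.3500 0.0000 0.0000 0.0000] k=[49 49 45 33 15 4 0 0 0]
t=3: x=[49.0000 48.4000 43.8000 32.1000 16.0500 5.0500 0.6000 0.0000 0.0000] k=[49 49 43 35 18 6 0 0 0]
t=4: x=[49.0000 48.1000 42.7000 33.6500 18.7500 6.9000 0.9000 0.0000 0.0000] k=[49 46 42 38 21 3 1 0 0]
t=5: x=[48.5500 45.8500 42.0000 36.0500 20.8500 5.4000 1.1500 0.1500 0.0000] k=[46 44 40 39 19 7 5 4 0]

0.5136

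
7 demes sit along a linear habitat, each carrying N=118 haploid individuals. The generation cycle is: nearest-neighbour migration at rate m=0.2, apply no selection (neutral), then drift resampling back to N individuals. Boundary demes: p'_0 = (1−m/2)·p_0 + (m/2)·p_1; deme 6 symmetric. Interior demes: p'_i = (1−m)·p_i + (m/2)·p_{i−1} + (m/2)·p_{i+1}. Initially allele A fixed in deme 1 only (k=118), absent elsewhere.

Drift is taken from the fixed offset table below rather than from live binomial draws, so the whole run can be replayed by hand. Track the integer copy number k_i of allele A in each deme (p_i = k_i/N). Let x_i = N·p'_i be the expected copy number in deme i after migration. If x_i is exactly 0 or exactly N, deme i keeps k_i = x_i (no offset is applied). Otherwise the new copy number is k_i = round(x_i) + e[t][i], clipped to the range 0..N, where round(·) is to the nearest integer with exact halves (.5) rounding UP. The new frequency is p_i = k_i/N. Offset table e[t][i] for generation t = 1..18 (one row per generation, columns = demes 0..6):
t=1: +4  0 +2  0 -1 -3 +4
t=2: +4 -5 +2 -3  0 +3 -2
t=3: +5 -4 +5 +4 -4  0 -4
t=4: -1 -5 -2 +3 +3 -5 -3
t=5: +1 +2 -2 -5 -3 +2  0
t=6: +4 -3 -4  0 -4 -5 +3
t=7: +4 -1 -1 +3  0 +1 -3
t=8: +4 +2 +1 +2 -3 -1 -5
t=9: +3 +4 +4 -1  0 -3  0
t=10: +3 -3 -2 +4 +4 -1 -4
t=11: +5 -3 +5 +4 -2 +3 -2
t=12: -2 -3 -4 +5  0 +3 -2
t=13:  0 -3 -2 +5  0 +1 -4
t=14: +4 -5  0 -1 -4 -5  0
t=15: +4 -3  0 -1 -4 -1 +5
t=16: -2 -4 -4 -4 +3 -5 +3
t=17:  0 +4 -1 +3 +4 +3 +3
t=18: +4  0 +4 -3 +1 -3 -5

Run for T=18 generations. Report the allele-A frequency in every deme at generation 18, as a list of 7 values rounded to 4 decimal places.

[0.4576, 0.3051, 0.2458, 0.1525, 0.1186, 0.0254, 0.0424]

t=0: k=[0 118 0 0 0 0 0]
t=1: x=[11.8000 94.4000 11.8000 0.0000 0.0000 0.0000 0.0000] k=[16 94 14 0 0 0 0]
t=2: x=[23.8000 78.2000 20.6000 1.4000 0.0000 0.0000 0.0000] k=[28 73 23 0 0 0 0]
t=3: x=[32.5000 63.5000 25.7000 2.3000 0.0000 0.0000 0.0000] k=[38 60 31 6 0 0 0]
t=4: x=[40.2000 54.9000 31.4000 7.9000 0.6000 0.0000 0.0000] k=[39 50 29 11 4 0 0]
t=5: x=[40.1000 46.8000 29.3000 12.1000 4.3000 0.4000 0.0000] k=[41 49 27 7 1 2 0]
t=6: x=[41.8000 46.0000 27.2000 8.4000 1.7000 1.7000 0.2000] k=[46 43 23 8 0 0 3]
t=7: x=[45.7000 41.3000 23.5000 8.7000 0.8000 0.3000 2.7000] k=[50 40 23 12 1 1 0]
t=8: x=[49.0000 39.3000 23.6000 12.0000 2.1000 0.9000 0.1000] k=[53 41 25 14 0 0 0]
t=9: x=[51.8000 40.6000 25.5000 13.7000 1.4000 0.0000 0.0000] k=[55 45 30 13 1 0 0]
t=10: x=[54.0000 44.5000 29.8000 13.5000 2.1000 0.1000 0.0000] k=[57 42 28 18 6 0 0]
t=11: x=[55.5000 42.1000 28.4000 17.8000 6.6000 0.6000 0.0000] k=[61 39 33 22 5 4 0]
t=12: x=[58.8000 40.6000 32.5000 21.4000 6.6000 3.7000 0.4000] k=[57 38 29 26 7 7 0]
t=13: x=[55.1000 39.0000 29.6000 24.4000 8.9000 6.3000 0.7000] k=[55 36 28 29 9 7 0]
t=14: x=[53.1000 37.1000 28.9000 26.9000 10.8000 6.5000 0.7000] k=[57 32 29 26 7 2 1]
t=15: x=[54.5000 34.2000 29.0000 24.4000 8.4000 2.4000 1.1000] k=[59 31 29 23 4 1 6]
t=16: x=[56.2000 33.6000 28.6000 21.7000 5.6000 1.8000 5.5000] k=[54 30 25 18 9 0 9]
t=17: x=[51.6000 31.9000 24.8000 17.8000 9.0000 1.8000 8.1000] k=[52 36 24 21 13 5 11]
t=18: x=[50.4000 36.4000 24.9000 20.5000 13.0000 6.4000 10.4000] k=[54 36 29 18 14 3 5]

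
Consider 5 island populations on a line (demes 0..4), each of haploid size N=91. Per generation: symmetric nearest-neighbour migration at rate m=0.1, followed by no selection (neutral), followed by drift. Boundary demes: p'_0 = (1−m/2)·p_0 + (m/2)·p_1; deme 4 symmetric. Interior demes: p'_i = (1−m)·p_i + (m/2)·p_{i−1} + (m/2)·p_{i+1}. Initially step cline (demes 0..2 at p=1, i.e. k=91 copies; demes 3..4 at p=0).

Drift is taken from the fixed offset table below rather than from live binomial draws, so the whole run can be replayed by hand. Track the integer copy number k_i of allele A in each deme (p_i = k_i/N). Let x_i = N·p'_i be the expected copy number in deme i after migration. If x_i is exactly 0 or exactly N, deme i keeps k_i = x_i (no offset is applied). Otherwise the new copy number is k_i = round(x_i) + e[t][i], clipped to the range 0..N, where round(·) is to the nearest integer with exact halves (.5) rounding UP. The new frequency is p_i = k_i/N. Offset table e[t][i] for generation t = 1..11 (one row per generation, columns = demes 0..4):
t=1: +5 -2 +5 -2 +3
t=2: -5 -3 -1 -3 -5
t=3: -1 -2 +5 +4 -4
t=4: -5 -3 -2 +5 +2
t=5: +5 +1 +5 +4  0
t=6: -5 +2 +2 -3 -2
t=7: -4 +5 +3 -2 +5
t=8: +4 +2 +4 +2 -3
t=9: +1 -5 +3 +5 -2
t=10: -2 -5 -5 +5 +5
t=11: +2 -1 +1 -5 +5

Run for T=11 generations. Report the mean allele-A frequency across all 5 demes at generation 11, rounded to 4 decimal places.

0.6571

t=0: k=[91 91 91 0 0]
t=1: x=[91.0000 91.0000 86.4500 4.5500 0.0000] k=[91 91 91 3 0]
t=2: x=[91.0000 91.0000 86.6000 7.2500 0.1500] k=[91 91 86 4 0]
t=3: x=[91.0000 90.7500 82.1500 7.9000 0.2000] k=[91 89 87 12 0]
t=4: x=[90.9000 89.0000 83.3500 15.1500 0.6000] k=[86 86 81 20 3]
t=5: x=[86.0000 85.7500 78.2000 22.2000 3.8500] k=[91 87 83 26 4]
t=6: x=[90.8000 87.0000 80.3500 27.7500 5.1000] k=[86 89 82 25 3]
t=7: x=[86.1500 88.5000 79.5000 26.7500 4.1000] k=[82 91 83 25 9]
t=8: x=[82.4500 90.1500 80.5000 27.1000 9.8000] k=[86 91 85 29 7]
t=9: x=[86.2500 90.4500 82.5000 30.7000 8.1000] k=[87 85 86 36 6]
t=10: x=[86.9000 85.1500 83.4500 37.0000 7.5000] k=[85 80 78 42 13]
t=11: x=[84.7500 80.1500 76.3000 42.3500 14.4500] k=[87 79 77 37 19]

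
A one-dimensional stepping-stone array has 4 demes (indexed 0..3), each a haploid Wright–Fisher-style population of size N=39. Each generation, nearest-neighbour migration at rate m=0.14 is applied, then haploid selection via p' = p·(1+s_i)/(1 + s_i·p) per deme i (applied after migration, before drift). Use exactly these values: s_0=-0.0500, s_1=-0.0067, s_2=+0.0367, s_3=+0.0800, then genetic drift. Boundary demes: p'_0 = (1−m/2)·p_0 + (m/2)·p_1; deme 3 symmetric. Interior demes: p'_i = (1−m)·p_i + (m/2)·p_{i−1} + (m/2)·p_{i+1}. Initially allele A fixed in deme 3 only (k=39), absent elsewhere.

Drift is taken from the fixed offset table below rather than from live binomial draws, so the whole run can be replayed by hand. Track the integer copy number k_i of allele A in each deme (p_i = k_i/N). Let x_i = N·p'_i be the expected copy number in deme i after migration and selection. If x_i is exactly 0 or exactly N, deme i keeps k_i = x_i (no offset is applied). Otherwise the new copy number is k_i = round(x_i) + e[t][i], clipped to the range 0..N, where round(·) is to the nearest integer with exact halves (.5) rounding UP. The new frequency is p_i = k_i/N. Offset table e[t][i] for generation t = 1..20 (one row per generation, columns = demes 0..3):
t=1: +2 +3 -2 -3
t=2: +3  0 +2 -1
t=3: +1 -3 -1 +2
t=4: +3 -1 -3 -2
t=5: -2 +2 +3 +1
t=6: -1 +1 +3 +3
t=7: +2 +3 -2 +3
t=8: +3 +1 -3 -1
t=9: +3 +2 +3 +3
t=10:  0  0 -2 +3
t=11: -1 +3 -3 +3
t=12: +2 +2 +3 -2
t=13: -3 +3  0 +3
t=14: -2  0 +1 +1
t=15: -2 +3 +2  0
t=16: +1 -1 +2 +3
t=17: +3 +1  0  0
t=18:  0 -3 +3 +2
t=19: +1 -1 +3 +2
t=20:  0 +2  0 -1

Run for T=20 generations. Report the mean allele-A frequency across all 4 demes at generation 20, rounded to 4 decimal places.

t=0: k=[0 0 0 39]
t=1: x=[0.0000 0.0000 2.8229 36.4590] k=[0 0 1 33]
t=2: x=[0.0000 0.0695 3.2766 31.2491] k=[0 0 5 30]
t=3: x=[0.0000 0.3477 6.5952 28.8388] k=[0 0 6 31]
t=4: x=[0.0000 0.4172 7.5470 29.8019] k=[0 0 5 28]
t=5: x=[0.0000 0.3477 6.4517 27.0376] k=[0 2 9 28]
t=6: x=[0.1330 2.3352 10.1075 27.3096] k=[0 3 13 30]
t=7: x=[0.1996 3.4687 13.8098 29.3786] k=[2 6 12 32]
t=8: x=[2.1723 6.1053 13.2940 31.0961] k=[5 7 10 30]
t=9: x=[4.9154 7.0312 11.4798 29.1763] k=[8 9 14 32]
t=10: x=[7.7466 9.2325 15.2433 31.2300] k=[8 9 13 34]
t=11: x=[7.7466 9.1628 14.5169 32.9347] k=[7 12 12 36]
t=12: x=[7.0489 11.5952 14.0018 34.6278] k=[9 14 17 33]
t=13: x=[8.9903 13.8000 18.2596 32.3170] k=[6 17 18 35]
t=14: x=[6.4878 16.2363 19.4714 34.1466] k=[4 16 20 35]
t=15: x=[4.6267 15.3773 21.1195 34.2788] k=[3 18 23 34]
t=16: x=[3.8676 17.2353 23.7560 33.5982] k=[5 16 26 37]
t=17: x=[5.5224 15.8667 26.3796 36.4216] k=[9 17 26 36]
t=18: x=[9.1947 17.0055 26.3796 35.5498] k=[9 14 29 38]
t=19: x=[8.9903 14.6385 28.8529 37.4861] k=[10 14 32 39]
t=20: x=[9.8964 14.9180 31.4518 38.5459] k=[10 17 31 38]

0.6154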